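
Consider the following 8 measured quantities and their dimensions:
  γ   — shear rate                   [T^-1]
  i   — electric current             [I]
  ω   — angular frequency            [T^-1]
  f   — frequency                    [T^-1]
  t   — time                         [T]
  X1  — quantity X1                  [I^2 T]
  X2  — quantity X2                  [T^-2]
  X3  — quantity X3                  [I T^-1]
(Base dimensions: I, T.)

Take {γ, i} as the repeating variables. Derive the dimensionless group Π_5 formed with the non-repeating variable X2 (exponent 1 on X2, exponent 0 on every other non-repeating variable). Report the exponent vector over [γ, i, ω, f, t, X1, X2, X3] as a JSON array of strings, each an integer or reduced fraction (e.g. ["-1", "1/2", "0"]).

Dimensional matrix (I×T by γ×i×ω×f×t×X1×X2×X3):
  I: [ 0  1  0  0  0  2  0  1]
  T: [-1  0 -1 -1  1  1 -2 -1]
Echelon form has 2 nonzero rows (pivots: γ,i)
Repeat: γ,i; free: ω,f,t,X1,X2,X3
RREF:
  r0: [   1    0    1    1   -1   -1    2    1]
  r1: [   0    1    0    0    0    2    0    1]
Fix exponent of X2 at 1, ω at 0, f at 0, t at 0, X1 at 0, X3 at 0; solve each RREF row for its pivot's exponent:
  r0: exp(γ) + (2)·1 = 0 ⇒ exp(γ) = -2
  r1: exp(i) + (0)·1 = 0 ⇒ exp(i) = 0
Π_5 = γ^-2 · X2

["-2", "0", "0", "0", "0", "0", "1", "0"]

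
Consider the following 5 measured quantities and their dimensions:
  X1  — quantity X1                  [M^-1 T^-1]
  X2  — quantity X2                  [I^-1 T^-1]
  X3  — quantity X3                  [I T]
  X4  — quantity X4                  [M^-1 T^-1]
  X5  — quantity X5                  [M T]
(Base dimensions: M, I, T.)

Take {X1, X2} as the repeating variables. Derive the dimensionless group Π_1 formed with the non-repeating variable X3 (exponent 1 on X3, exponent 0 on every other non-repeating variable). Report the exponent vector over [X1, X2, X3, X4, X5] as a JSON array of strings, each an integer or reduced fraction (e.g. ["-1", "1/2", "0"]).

Write exponents as rows M,I,T / cols X1,X2,X3,X4,X5:
  M: [-1  0  0 -1  1]
  I: [ 0 -1  1  0  0]
  T: [-1 -1  1 -1  1]
Row reduction gives pivot columns X1,X2; rank = 2
Repeat: X1,X2; free: X3,X4,X5
RREF:
  r0: [   1    0    0    1   -1]
  r1: [   0    1   -1    0    0]
  r2: [   0    0    0    0    0]
Fix exponent of X3 at 1, X4 at 0, X5 at 0; solve each RREF row for its pivot's exponent:
  r0: exp(X1) + (0)·1 = 0 ⇒ exp(X1) = 0
  r1: exp(X2) + (-1)·1 = 0 ⇒ exp(X2) = 1
Π_1 = X2 · X3

["0", "1", "1", "0", "0"]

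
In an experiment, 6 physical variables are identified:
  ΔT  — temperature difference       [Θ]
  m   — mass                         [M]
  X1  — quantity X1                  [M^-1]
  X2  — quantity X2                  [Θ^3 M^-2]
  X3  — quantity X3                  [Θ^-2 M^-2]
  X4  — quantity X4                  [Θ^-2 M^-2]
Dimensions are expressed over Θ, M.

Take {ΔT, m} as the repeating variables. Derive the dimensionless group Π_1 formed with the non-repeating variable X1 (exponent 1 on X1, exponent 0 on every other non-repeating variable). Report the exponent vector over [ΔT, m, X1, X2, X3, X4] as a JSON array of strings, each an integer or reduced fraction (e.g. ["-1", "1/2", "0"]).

["0", "1", "1", "0", "0", "0"]

Write exponents as rows Θ,M / cols ΔT,m,X1,X2,X3,X4:
  Θ: [ 1  0  0  3 -2 -2]
  M: [ 0  1 -1 -2 -2 -2]
Echelon form has 2 nonzero rows (pivots: ΔT,m)
Repeat: ΔT,m; free: X1,X2,X3,X4
RREF:
  r0: [   1    0    0    3   -2   -2]
  r1: [   0    1   -1   -2   -2   -2]
Fix exponent of X1 at 1, X2 at 0, X3 at 0, X4 at 0; solve each RREF row for its pivot's exponent:
  r0: exp(ΔT) + (0)·1 = 0 ⇒ exp(ΔT) = 0
  r1: exp(m) + (-1)·1 = 0 ⇒ exp(m) = 1
Π_1 = m · X1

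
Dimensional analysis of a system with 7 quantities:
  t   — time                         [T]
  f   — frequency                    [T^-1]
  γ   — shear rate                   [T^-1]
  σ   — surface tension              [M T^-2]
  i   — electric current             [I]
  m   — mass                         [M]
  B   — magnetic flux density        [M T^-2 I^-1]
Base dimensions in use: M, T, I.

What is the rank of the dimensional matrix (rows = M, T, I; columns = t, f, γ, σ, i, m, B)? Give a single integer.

Dimensional matrix (M×T×I by t×f×γ×σ×i×m×B):
  M: [ 0  0  0  1  0  1  1]
  T: [ 1 -1 -1 -2  0  0 -2]
  I: [ 0  0  0  0  1  0 -1]
Row reduction gives pivot columns t,σ,i; rank = 3

3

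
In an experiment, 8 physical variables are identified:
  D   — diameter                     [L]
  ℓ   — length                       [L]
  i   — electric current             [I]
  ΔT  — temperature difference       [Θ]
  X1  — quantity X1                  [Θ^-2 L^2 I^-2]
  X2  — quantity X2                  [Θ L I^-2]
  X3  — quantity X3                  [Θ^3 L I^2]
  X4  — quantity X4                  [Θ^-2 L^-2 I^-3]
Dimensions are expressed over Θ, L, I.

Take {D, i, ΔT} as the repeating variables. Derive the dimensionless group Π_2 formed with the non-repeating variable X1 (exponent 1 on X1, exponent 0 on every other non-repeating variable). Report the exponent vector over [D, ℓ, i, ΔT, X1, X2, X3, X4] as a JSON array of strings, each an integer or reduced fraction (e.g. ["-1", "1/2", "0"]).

["-2", "0", "2", "2", "1", "0", "0", "0"]

Dimensional matrix (Θ×L×I by D×ℓ×i×ΔT×X1×X2×X3×X4):
  Θ: [ 0  0  0  1 -2  1  3 -2]
  L: [ 1  1  0  0  2  1  1 -2]
  I: [ 0  0  1  0 -2 -2  2 -3]
Echelon form has 3 nonzero rows (pivots: D,i,ΔT)
Repeat: D,i,ΔT; free: ℓ,X1,X2,X3,X4
RREF:
  r0: [   1    1    0    0    2    1    1   -2]
  r1: [   0    0    1    0   -2   -2    2   -3]
  r2: [   0    0    0    1   -2    1    3   -2]
Fix exponent of X1 at 1, ℓ at 0, X2 at 0, X3 at 0, X4 at 0; solve each RREF row for its pivot's exponent:
  r0: exp(D) + (2)·1 = 0 ⇒ exp(D) = -2
  r1: exp(i) + (-2)·1 = 0 ⇒ exp(i) = 2
  r2: exp(ΔT) + (-2)·1 = 0 ⇒ exp(ΔT) = 2
Π_2 = D^-2 · i^2 · ΔT^2 · X1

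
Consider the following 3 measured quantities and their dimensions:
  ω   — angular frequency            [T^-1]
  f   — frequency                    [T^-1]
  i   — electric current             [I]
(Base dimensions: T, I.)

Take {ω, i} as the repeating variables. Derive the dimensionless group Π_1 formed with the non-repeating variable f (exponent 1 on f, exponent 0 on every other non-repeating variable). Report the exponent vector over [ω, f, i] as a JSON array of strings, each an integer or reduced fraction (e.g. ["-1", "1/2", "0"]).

["-1", "1", "0"]

Exponent matrix [T,I] × [ω,f,i]:
  T: [-1 -1  0]
  I: [ 0  0  1]
Echelon form has 2 nonzero rows (pivots: ω,i)
Pivot set = {ω,i}, free = {f}
RREF:
  r0: [   1    1    0]
  r1: [   0    0    1]
Fix exponent of f at 1; solve each RREF row for its pivot's exponent:
  r0: exp(ω) + (1)·1 = 0 ⇒ exp(ω) = -1
  r1: exp(i) + (0)·1 = 0 ⇒ exp(i) = 0
Π_1 = ω^-1 · f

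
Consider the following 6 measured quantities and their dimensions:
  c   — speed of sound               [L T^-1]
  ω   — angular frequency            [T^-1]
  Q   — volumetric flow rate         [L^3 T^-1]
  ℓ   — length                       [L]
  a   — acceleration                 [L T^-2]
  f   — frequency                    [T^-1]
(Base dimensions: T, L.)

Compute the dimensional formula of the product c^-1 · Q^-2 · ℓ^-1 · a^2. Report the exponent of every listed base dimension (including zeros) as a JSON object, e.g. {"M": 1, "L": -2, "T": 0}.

{"T": -1, "L": -6}

Dimensional matrix (T×L by c×ω×Q×ℓ×a×f):
  T: [-1 -1 -1  0 -2 -1]
  L: [ 1  0  3  1  1  0]
  [T]: (-1)·-1+(-2)·-1+(-1)·0+(2)·-2 = -1
  [L]: (-1)·1+(-2)·3+(-1)·1+(2)·1 = -6
⇒ T^-1 L^-6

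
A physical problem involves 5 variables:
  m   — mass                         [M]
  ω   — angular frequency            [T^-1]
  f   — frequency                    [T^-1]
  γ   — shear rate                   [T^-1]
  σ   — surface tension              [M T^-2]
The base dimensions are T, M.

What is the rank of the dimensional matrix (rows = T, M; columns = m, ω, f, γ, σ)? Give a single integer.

Dimensional matrix (T×M by m×ω×f×γ×σ):
  T: [ 0 -1 -1 -1 -2]
  M: [ 1  0  0  0  1]
Echelon form has 2 nonzero rows (pivots: m,ω)

2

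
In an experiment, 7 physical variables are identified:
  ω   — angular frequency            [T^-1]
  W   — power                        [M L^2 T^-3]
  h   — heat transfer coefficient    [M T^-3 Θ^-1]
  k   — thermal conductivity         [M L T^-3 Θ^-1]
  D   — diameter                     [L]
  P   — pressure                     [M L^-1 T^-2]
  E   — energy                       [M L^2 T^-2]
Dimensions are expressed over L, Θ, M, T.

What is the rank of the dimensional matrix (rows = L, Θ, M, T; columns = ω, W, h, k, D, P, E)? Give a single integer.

Exponent matrix [L,Θ,M,T] × [ω,W,h,k,D,P,E]:
  L: [ 0  2  0  1  1 -1  2]
  Θ: [ 0  0 -1 -1  0  0  0]
  M: [ 0  1  1  1  0  1  1]
  T: [-1 -3 -3 -3  0 -2 -2]
Echelon form has 4 nonzero rows (pivots: ω,W,h,k)

4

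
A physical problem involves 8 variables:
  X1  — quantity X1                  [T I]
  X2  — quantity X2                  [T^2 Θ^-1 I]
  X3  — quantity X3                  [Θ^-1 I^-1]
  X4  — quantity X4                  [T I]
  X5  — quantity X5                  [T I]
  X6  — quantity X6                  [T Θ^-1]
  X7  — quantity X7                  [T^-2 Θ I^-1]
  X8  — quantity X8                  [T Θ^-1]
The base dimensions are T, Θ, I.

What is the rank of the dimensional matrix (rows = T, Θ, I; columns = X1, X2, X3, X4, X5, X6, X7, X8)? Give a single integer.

Write exponents as rows T,Θ,I / cols X1,X2,X3,X4,X5,X6,X7,X8:
  T: [ 1  2  0  1  1  1 -2  1]
  Θ: [ 0 -1 -1  0  0 -1  1 -1]
  I: [ 1  1 -1  1  1  0 -1  0]
Echelon form has 2 nonzero rows (pivots: X1,X2)

2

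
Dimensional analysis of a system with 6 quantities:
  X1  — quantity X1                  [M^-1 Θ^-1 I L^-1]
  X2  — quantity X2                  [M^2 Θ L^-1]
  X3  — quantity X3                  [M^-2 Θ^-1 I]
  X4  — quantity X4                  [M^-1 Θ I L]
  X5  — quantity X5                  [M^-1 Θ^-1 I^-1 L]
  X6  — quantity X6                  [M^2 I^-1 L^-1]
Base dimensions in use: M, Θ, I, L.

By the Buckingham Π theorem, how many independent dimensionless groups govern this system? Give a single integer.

Dimensional matrix (M×Θ×I×L by X1×X2×X3×X4×X5×X6):
  M: [-1  2 -2 -1 -1  2]
  Θ: [-1  1 -1  1 -1  0]
  I: [ 1  0  1  1 -1 -1]
  L: [-1 -1  0  1  1 -1]
Echelon form has 3 nonzero rows (pivots: X1,X2,X3)
Π count = n − r = 6 − 3 = 3

3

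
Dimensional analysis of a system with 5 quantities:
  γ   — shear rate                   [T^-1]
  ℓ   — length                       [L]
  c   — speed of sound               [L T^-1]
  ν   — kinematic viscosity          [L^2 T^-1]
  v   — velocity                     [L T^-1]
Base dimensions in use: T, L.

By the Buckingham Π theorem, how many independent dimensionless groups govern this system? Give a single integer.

3

Exponent matrix [T,L] × [γ,ℓ,c,ν,v]:
  T: [-1  0 -1 -1 -1]
  L: [ 0  1  1  2  1]
Row reduction gives pivot columns γ,ℓ; rank = 2
n=5, r=2 ⇒ 3 dimensionless groups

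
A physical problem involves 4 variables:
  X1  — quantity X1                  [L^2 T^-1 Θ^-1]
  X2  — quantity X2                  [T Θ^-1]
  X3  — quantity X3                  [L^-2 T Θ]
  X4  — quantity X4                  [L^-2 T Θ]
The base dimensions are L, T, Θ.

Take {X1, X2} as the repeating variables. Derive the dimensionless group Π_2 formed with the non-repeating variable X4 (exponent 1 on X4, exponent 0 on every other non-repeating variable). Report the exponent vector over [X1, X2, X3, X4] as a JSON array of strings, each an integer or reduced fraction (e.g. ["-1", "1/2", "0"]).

Dimensional matrix (L×T×Θ by X1×X2×X3×X4):
  L: [ 2  0 -2 -2]
  T: [-1  1  1  1]
  Θ: [-1 -1  1  1]
Row reduction gives pivot columns X1,X2; rank = 2
Repeat: X1,X2; free: X3,X4
RREF:
  r0: [   1    0   -1   -1]
  r1: [   0    1    0    0]
  r2: [   0    0    0    0]
Fix exponent of X4 at 1, X3 at 0; solve each RREF row for its pivot's exponent:
  r0: exp(X1) + (-1)·1 = 0 ⇒ exp(X1) = 1
  r1: exp(X2) + (0)·1 = 0 ⇒ exp(X2) = 0
Π_2 = X1 · X4

["1", "0", "0", "1"]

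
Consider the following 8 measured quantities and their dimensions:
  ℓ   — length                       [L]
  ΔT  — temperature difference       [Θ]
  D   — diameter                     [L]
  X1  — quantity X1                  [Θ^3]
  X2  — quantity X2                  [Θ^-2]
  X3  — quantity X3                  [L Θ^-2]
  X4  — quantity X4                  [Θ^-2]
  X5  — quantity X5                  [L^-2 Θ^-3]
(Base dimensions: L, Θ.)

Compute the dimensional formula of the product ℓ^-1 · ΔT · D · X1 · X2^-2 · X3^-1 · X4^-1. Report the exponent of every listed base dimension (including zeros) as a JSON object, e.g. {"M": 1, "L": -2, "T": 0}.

Write exponents as rows L,Θ / cols ℓ,ΔT,D,X1,X2,X3,X4,X5:
  L: [ 1  0  1  0  0  1  0 -2]
  Θ: [ 0  1  0  3 -2 -2 -2 -3]
  [L]: (-1)·1+(1)·0+(1)·1+(1)·0+(-2)·0+(-1)·1+(-1)·0 = -1
  [Θ]: (-1)·0+(1)·1+(1)·0+(1)·3+(-2)·-2+(-1)·-2+(-1)·-2 = 12
⇒ L^-1 Θ^12

{"L": -1, "Θ": 12}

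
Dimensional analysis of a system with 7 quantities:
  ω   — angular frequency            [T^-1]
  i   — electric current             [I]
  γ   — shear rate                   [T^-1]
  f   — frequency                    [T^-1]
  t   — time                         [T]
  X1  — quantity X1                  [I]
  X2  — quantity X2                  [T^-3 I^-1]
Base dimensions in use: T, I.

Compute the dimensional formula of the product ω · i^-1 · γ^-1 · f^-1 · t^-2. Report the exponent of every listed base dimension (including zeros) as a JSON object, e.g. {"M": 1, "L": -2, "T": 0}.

Dimensional matrix (T×I by ω×i×γ×f×t×X1×X2):
  T: [-1  0 -1 -1  1  0 -3]
  I: [ 0  1  0  0  0  1 -1]
  [T]: (1)·-1+(-1)·0+(-1)·-1+(-1)·-1+(-2)·1 = -1
  [I]: (1)·0+(-1)·1+(-1)·0+(-1)·0+(-2)·0 = -1
⇒ T^-1 I^-1

{"T": -1, "I": -1}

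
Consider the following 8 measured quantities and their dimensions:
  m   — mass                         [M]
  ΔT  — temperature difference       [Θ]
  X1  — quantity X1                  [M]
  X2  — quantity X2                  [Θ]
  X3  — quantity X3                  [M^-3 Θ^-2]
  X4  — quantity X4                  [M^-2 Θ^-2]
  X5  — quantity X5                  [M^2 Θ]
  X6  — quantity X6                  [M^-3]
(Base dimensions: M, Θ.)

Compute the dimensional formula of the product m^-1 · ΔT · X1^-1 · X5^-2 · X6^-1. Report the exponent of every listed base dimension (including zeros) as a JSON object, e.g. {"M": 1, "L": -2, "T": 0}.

Write exponents as rows M,Θ / cols m,ΔT,X1,X2,X3,X4,X5,X6:
  M: [ 1  0  1  0 -3 -2  2 -3]
  Θ: [ 0  1  0  1 -2 -2  1  0]
  [M]: (-1)·1+(1)·0+(-1)·1+(-2)·2+(-1)·-3 = -3
  [Θ]: (-1)·0+(1)·1+(-1)·0+(-2)·1+(-1)·0 = -1
⇒ M^-3 Θ^-1

{"M": -3, "Θ": -1}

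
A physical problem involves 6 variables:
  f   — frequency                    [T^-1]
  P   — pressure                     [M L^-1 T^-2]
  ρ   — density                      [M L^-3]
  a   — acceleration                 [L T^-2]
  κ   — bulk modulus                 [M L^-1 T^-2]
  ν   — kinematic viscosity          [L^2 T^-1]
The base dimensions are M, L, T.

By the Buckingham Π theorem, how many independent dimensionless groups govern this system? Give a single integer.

3

Write exponents as rows M,L,T / cols f,P,ρ,a,κ,ν:
  M: [ 0  1  1  0  1  0]
  L: [ 0 -1 -3  1 -1  2]
  T: [-1 -2  0 -2 -2 -1]
Echelon form has 3 nonzero rows (pivots: f,P,ρ)
Π count = n − r = 6 − 3 = 3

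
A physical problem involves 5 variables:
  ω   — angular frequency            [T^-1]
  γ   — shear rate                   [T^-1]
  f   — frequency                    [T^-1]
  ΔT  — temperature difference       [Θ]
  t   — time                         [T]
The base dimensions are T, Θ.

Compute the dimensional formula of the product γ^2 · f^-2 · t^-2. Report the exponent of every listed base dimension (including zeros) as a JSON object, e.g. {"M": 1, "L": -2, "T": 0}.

Write exponents as rows T,Θ / cols ω,γ,f,ΔT,t:
  T: [-1 -1 -1  0  1]
  Θ: [ 0  0  0  1  0]
  [T]: (2)·-1+(-2)·-1+(-2)·1 = -2
  [Θ]: (2)·0+(-2)·0+(-2)·0 = 0
⇒ T^-2

{"T": -2, "Θ": 0}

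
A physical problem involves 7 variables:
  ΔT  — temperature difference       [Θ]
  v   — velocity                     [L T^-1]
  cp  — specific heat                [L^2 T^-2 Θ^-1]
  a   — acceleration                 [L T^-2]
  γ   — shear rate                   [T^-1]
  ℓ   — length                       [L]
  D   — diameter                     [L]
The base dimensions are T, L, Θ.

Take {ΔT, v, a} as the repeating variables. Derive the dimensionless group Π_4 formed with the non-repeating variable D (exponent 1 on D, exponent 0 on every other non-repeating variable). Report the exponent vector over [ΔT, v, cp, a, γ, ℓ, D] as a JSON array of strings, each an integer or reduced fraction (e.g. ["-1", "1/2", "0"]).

Write exponents as rows T,L,Θ / cols ΔT,v,cp,a,γ,ℓ,D:
  T: [ 0 -1 -2 -2 -1  0  0]
  L: [ 0  1  2  1  0  1  1]
  Θ: [ 1  0 -1  0  0  0  0]
RREF → pivots at {ΔT,v,a} ⇒ r = 3
Pivot set = {ΔT,v,a}, free = {cp,γ,ℓ,D}
RREF:
  r0: [   1    0   -1    0    0    0    0]
  r1: [   0    1    2    0   -1    2    2]
  r2: [   0    0    0    1    1   -1   -1]
Fix exponent of D at 1, cp at 0, γ at 0, ℓ at 0; solve each RREF row for its pivot's exponent:
  r0: exp(ΔT) + (0)·1 = 0 ⇒ exp(ΔT) = 0
  r1: exp(v) + (2)·1 = 0 ⇒ exp(v) = -2
  r2: exp(a) + (-1)·1 = 0 ⇒ exp(a) = 1
Π_4 = v^-2 · a · D

["0", "-2", "0", "1", "0", "0", "1"]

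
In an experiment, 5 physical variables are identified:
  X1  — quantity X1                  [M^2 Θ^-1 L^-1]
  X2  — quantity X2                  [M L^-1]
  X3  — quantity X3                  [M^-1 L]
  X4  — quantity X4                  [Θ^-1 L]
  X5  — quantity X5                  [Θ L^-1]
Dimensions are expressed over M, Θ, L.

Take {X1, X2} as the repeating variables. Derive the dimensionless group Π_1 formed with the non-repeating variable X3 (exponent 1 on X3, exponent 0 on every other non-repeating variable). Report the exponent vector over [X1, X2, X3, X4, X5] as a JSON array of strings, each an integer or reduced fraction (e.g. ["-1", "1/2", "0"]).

Write exponents as rows M,Θ,L / cols X1,X2,X3,X4,X5:
  M: [ 2  1 -1  0  0]
  Θ: [-1  0  0 -1  1]
  L: [-1 -1  1  1 -1]
RREF → pivots at {X1,X2} ⇒ r = 2
Repeat: X1,X2; free: X3,X4,X5
RREF:
  r0: [   1    0    0    1   -1]
  r1: [   0    1   -1   -2    2]
  r2: [   0    0    0    0    0]
Fix exponent of X3 at 1, X4 at 0, X5 at 0; solve each RREF row for its pivot's exponent:
  r0: exp(X1) + (0)·1 = 0 ⇒ exp(X1) = 0
  r1: exp(X2) + (-1)·1 = 0 ⇒ exp(X2) = 1
Π_1 = X2 · X3

["0", "1", "1", "0", "0"]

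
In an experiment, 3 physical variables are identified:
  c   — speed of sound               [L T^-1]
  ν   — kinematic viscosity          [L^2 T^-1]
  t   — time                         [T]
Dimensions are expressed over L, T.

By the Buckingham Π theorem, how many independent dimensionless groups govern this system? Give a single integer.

1

Exponent matrix [L,T] × [c,ν,t]:
  L: [ 1  2  0]
  T: [-1 -1  1]
Row reduction gives pivot columns c,ν; rank = 2
Π count = n − r = 3 − 2 = 1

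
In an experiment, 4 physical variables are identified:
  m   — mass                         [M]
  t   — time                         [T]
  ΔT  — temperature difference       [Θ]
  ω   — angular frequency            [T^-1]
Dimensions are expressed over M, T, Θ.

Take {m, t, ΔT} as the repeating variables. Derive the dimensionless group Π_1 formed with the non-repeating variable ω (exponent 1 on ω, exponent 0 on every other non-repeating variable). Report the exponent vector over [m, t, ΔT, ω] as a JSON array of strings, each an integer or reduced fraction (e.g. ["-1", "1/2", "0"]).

["0", "1", "0", "1"]

Dimensional matrix (M×T×Θ by m×t×ΔT×ω):
  M: [ 1  0  0  0]
  T: [ 0  1  0 -1]
  Θ: [ 0  0  1  0]
RREF → pivots at {m,t,ΔT} ⇒ r = 3
Repeat: m,t,ΔT; free: ω
RREF:
  r0: [   1    0    0    0]
  r1: [   0    1    0   -1]
  r2: [   0    0    1    0]
Fix exponent of ω at 1; solve each RREF row for its pivot's exponent:
  r0: exp(m) + (0)·1 = 0 ⇒ exp(m) = 0
  r1: exp(t) + (-1)·1 = 0 ⇒ exp(t) = 1
  r2: exp(ΔT) + (0)·1 = 0 ⇒ exp(ΔT) = 0
Π_1 = t · ω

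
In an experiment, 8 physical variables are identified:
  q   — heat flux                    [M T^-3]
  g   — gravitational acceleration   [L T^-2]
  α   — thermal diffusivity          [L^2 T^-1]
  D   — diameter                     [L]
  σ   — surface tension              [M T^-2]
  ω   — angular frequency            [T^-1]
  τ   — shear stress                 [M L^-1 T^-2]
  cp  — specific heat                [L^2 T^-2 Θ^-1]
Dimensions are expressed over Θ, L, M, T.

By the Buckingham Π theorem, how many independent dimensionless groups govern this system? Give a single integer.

Dimensional matrix (Θ×L×M×T by q×g×α×D×σ×ω×τ×cp):
  Θ: [ 0  0  0  0  0  0  0 -1]
  L: [ 0  1  2  1  0  0 -1  2]
  M: [ 1  0  0  0  1  0  1  0]
  T: [-3 -2 -1  0 -2 -1 -2 -2]
Row reduction gives pivot columns q,g,α,cp; rank = 4
n=8, r=4 ⇒ 4 dimensionless groups

4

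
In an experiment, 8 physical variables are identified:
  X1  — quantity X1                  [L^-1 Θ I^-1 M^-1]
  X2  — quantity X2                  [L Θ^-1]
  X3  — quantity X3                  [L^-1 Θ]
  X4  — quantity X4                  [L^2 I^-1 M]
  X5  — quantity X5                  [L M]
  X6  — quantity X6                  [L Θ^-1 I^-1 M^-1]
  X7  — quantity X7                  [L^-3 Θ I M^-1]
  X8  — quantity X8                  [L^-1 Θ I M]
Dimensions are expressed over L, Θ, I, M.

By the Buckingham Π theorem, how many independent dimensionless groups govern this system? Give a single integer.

Dimensional matrix (L×Θ×I×M by X1×X2×X3×X4×X5×X6×X7×X8):
  L: [-1  1 -1  2  1  1 -3 -1]
  Θ: [ 1 -1  1  0  0 -1  1  1]
  I: [-1  0  0 -1  0 -1  1  1]
  M: [-1  0  0  1  1 -1 -1  1]
RREF → pivots at {X1,X2,X4} ⇒ r = 3
n=8, r=3 ⇒ 5 dimensionless groups

5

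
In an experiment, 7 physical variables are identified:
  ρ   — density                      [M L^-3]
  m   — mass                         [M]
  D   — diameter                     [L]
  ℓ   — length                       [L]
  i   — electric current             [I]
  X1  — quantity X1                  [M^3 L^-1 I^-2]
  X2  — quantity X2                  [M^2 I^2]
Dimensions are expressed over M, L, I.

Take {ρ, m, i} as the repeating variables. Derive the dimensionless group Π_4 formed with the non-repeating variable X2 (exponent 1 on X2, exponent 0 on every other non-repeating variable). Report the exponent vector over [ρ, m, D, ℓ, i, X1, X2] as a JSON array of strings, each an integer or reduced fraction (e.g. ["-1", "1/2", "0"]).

Write exponents as rows M,L,I / cols ρ,m,D,ℓ,i,X1,X2:
  M: [ 1  1  0  0  0  3  2]
  L: [-3  0  1  1  0 -1  0]
  I: [ 0  0  0  0  1 -2  2]
Row reduction gives pivot columns ρ,m,i; rank = 3
Repeat: ρ,m,i; free: D,ℓ,X1,X2
RREF:
  r0: [   1    0 -1/3 -1/3    0  1/3    0]
  r1: [   0    1  1/3  1/3    0  8/3    2]
  r2: [   0    0    0    0    1   -2    2]
Fix exponent of X2 at 1, D at 0, ℓ at 0, X1 at 0; solve each RREF row for its pivot's exponent:
  r0: exp(ρ) + (0)·1 = 0 ⇒ exp(ρ) = 0
  r1: exp(m) + (2)·1 = 0 ⇒ exp(m) = -2
  r2: exp(i) + (2)·1 = 0 ⇒ exp(i) = -2
Π_4 = m^-2 · i^-2 · X2

["0", "-2", "0", "0", "-2", "0", "1"]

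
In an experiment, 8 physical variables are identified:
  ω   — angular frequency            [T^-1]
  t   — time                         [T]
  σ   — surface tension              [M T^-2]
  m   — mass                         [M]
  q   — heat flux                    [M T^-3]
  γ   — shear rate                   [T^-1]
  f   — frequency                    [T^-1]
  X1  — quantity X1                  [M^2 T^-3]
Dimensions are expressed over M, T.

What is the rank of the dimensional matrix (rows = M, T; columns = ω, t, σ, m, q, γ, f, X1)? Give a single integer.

2

Exponent matrix [M,T] × [ω,t,σ,m,q,γ,f,X1]:
  M: [ 0  0  1  1  1  0  0  2]
  T: [-1  1 -2  0 -3 -1 -1 -3]
Row reduction gives pivot columns ω,σ; rank = 2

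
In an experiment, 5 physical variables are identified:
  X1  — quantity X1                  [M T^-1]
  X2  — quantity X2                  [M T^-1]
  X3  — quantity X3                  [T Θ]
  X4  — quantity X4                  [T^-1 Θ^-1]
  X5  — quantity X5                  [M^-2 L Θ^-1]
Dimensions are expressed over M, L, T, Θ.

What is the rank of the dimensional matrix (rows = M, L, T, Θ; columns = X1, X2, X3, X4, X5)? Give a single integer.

3

Dimensional matrix (M×L×T×Θ by X1×X2×X3×X4×X5):
  M: [ 1  1  0  0 -2]
  L: [ 0  0  0  0  1]
  T: [-1 -1  1 -1  0]
  Θ: [ 0  0  1 -1 -1]
Echelon form has 3 nonzero rows (pivots: X1,X3,X5)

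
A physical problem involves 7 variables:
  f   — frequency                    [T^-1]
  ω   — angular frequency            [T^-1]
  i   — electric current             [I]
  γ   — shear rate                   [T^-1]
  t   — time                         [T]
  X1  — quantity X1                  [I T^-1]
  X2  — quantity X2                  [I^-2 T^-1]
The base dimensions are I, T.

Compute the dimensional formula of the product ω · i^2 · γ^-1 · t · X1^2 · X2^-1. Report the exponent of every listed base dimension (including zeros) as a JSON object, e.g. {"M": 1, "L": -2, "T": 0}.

Write exponents as rows I,T / cols f,ω,i,γ,t,X1,X2:
  I: [ 0  0  1  0  0  1 -2]
  T: [-1 -1  0 -1  1 -1 -1]
  [I]: (1)·0+(2)·1+(-1)·0+(1)·0+(2)·1+(-1)·-2 = 6
  [T]: (1)·-1+(2)·0+(-1)·-1+(1)·1+(2)·-1+(-1)·-1 = 0
⇒ I^6

{"I": 6, "T": 0}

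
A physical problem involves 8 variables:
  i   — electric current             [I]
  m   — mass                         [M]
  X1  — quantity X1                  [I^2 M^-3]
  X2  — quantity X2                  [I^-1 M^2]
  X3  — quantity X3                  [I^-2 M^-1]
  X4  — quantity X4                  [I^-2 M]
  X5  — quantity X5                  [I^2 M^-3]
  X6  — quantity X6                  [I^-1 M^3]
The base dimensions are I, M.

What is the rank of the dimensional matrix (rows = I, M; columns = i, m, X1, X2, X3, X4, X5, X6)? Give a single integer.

Exponent matrix [I,M] × [i,m,X1,X2,X3,X4,X5,X6]:
  I: [ 1  0  2 -1 -2 -2  2 -1]
  M: [ 0  1 -3  2 -1  1 -3  3]
Echelon form has 2 nonzero rows (pivots: i,m)

2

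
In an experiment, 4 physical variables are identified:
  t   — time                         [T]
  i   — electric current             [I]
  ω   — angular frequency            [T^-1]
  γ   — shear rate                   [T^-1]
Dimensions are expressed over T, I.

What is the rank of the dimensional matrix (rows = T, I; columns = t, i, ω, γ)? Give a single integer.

2

Exponent matrix [T,I] × [t,i,ω,γ]:
  T: [ 1  0 -1 -1]
  I: [ 0  1  0  0]
RREF → pivots at {t,i} ⇒ r = 2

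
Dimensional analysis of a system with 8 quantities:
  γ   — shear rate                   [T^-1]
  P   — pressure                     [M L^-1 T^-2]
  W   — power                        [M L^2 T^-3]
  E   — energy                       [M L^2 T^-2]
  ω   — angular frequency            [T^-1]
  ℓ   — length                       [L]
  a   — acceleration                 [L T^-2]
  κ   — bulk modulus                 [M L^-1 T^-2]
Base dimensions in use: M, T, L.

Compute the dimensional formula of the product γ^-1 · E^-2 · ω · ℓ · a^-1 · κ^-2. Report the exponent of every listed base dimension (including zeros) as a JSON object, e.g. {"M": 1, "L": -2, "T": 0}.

Dimensional matrix (M×T×L by γ×P×W×E×ω×ℓ×a×κ):
  M: [ 0  1  1  1  0  0  0  1]
  T: [-1 -2 -3 -2 -1  0 -2 -2]
  L: [ 0 -1  2  2  0  1  1 -1]
  [M]: (-1)·0+(-2)·1+(1)·0+(1)·0+(-1)·0+(-2)·1 = -4
  [T]: (-1)·-1+(-2)·-2+(1)·-1+(1)·0+(-1)·-2+(-2)·-2 = 10
  [L]: (-1)·0+(-2)·2+(1)·0+(1)·1+(-1)·1+(-2)·-1 = -2
⇒ M^-4 T^10 L^-2

{"M": -4, "T": 10, "L": -2}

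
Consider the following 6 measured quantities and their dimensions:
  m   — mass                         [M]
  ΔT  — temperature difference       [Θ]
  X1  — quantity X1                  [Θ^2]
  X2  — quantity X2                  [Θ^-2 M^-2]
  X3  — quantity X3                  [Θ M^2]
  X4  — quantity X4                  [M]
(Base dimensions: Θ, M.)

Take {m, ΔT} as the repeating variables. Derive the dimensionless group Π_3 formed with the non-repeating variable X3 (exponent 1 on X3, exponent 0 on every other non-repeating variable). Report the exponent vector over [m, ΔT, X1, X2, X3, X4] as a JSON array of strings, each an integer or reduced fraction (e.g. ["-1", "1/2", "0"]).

["-2", "-1", "0", "0", "1", "0"]

Write exponents as rows Θ,M / cols m,ΔT,X1,X2,X3,X4:
  Θ: [ 0  1  2 -2  1  0]
  M: [ 1  0  0 -2  2  1]
Echelon form has 2 nonzero rows (pivots: m,ΔT)
Repeat: m,ΔT; free: X1,X2,X3,X4
RREF:
  r0: [   1    0    0   -2    2    1]
  r1: [   0    1    2   -2    1    0]
Fix exponent of X3 at 1, X1 at 0, X2 at 0, X4 at 0; solve each RREF row for its pivot's exponent:
  r0: exp(m) + (2)·1 = 0 ⇒ exp(m) = -2
  r1: exp(ΔT) + (1)·1 = 0 ⇒ exp(ΔT) = -1
Π_3 = m^-2 · ΔT^-1 · X3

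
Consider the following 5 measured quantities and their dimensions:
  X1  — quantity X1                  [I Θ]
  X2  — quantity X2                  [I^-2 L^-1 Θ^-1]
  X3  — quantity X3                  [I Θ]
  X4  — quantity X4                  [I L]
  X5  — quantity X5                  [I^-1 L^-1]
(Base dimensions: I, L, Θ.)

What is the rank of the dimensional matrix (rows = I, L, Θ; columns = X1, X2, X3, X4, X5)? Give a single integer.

2

Write exponents as rows I,L,Θ / cols X1,X2,X3,X4,X5:
  I: [ 1 -2  1  1 -1]
  L: [ 0 -1  0  1 -1]
  Θ: [ 1 -1  1  0  0]
Echelon form has 2 nonzero rows (pivots: X1,X2)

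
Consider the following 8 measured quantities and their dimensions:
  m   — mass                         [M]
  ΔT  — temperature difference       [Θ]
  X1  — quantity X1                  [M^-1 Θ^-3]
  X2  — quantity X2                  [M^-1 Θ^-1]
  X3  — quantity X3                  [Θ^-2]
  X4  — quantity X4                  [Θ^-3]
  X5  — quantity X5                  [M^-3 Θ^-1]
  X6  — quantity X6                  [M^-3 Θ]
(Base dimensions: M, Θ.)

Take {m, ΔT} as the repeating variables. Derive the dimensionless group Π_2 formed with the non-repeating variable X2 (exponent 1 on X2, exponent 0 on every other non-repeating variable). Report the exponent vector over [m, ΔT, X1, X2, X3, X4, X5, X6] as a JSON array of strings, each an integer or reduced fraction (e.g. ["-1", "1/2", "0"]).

Exponent matrix [M,Θ] × [m,ΔT,X1,X2,X3,X4,X5,X6]:
  M: [ 1  0 -1 -1  0  0 -3 -3]
  Θ: [ 0  1 -3 -1 -2 -3 -1  1]
Echelon form has 2 nonzero rows (pivots: m,ΔT)
Pivot set = {m,ΔT}, free = {X1,X2,X3,X4,X5,X6}
RREF:
  r0: [   1    0   -1   -1    0    0   -3   -3]
  r1: [   0    1   -3   -1   -2   -3   -1    1]
Fix exponent of X2 at 1, X1 at 0, X3 at 0, X4 at 0, X5 at 0, X6 at 0; solve each RREF row for its pivot's exponent:
  r0: exp(m) + (-1)·1 = 0 ⇒ exp(m) = 1
  r1: exp(ΔT) + (-1)·1 = 0 ⇒ exp(ΔT) = 1
Π_2 = m · ΔT · X2

["1", "1", "0", "1", "0", "0", "0", "0"]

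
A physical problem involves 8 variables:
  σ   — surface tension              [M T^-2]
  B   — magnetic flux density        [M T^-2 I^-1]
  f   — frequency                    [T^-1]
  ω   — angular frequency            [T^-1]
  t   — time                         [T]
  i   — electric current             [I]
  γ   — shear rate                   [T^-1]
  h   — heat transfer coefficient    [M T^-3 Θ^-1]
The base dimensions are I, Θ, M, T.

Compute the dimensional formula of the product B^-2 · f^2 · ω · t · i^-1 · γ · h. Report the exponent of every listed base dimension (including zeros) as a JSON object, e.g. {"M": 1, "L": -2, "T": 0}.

Dimensional matrix (I×Θ×M×T by σ×B×f×ω×t×i×γ×h):
  I: [ 0 -1  0  0  0  1  0  0]
  Θ: [ 0  0  0  0  0  0  0 -1]
  M: [ 1  1  0  0  0  0  0  1]
  T: [-2 -2 -1 -1  1  0 -1 -3]
  [I]: (-2)·-1+(2)·0+(1)·0+(1)·0+(-1)·1+(1)·0+(1)·0 = 1
  [Θ]: (-2)·0+(2)·0+(1)·0+(1)·0+(-1)·0+(1)·0+(1)·-1 = -1
  [M]: (-2)·1+(2)·0+(1)·0+(1)·0+(-1)·0+(1)·0+(1)·1 = -1
  [T]: (-2)·-2+(2)·-1+(1)·-1+(1)·1+(-1)·0+(1)·-1+(1)·-3 = -2
⇒ I Θ^-1 M^-1 T^-2

{"I": 1, "Θ": -1, "M": -1, "T": -2}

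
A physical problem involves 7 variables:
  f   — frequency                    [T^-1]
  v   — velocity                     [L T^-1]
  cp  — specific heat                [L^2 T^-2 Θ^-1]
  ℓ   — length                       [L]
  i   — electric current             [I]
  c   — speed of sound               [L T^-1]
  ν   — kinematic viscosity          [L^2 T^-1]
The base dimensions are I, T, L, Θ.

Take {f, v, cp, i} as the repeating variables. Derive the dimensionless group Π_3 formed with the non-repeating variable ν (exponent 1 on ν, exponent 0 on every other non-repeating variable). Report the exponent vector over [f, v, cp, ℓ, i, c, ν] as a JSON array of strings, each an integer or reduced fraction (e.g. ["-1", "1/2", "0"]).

["1", "-2", "0", "0", "0", "0", "1"]

Write exponents as rows I,T,L,Θ / cols f,v,cp,ℓ,i,c,ν:
  I: [ 0  0  0  0  1  0  0]
  T: [-1 -1 -2  0  0 -1 -1]
  L: [ 0  1  2  1  0  1  2]
  Θ: [ 0  0 -1  0  0  0  0]
Echelon form has 4 nonzero rows (pivots: f,v,cp,i)
Pivot set = {f,v,cp,i}, free = {ℓ,c,ν}
RREF:
  r0: [   1    0    0   -1    0    0   -1]
  r1: [   0    1    0    1    0    1    2]
  r2: [   0    0    1    0    0    0    0]
  r3: [   0    0    0    0    1    0    0]
Fix exponent of ν at 1, ℓ at 0, c at 0; solve each RREF row for its pivot's exponent:
  r0: exp(f) + (-1)·1 = 0 ⇒ exp(f) = 1
  r1: exp(v) + (2)·1 = 0 ⇒ exp(v) = -2
  r2: exp(cp) + (0)·1 = 0 ⇒ exp(cp) = 0
  r3: exp(i) + (0)·1 = 0 ⇒ exp(i) = 0
Π_3 = f · v^-2 · ν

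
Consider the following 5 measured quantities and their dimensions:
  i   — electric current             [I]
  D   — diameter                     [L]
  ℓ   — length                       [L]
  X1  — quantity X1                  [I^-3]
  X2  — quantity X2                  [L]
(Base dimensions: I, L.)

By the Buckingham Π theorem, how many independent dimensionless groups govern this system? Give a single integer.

Write exponents as rows I,L / cols i,D,ℓ,X1,X2:
  I: [ 1  0  0 -3  0]
  L: [ 0  1  1  0  1]
Echelon form has 2 nonzero rows (pivots: i,D)
n=5, r=2 ⇒ 3 dimensionless groups

3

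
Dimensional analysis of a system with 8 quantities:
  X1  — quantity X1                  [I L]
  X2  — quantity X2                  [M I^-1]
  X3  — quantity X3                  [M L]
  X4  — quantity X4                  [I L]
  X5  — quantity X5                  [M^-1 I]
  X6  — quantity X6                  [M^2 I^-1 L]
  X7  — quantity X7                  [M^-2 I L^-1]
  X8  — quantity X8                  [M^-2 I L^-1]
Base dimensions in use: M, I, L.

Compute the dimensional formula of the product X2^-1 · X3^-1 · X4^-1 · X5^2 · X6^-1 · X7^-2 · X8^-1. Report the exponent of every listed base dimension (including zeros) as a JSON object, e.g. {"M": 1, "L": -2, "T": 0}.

{"M": 0, "I": 0, "L": 0}

Write exponents as rows M,I,L / cols X1,X2,X3,X4,X5,X6,X7,X8:
  M: [ 0  1  1  0 -1  2 -2 -2]
  I: [ 1 -1  0  1  1 -1  1  1]
  L: [ 1  0  1  1  0  1 -1 -1]
  [M]: (-1)·1+(-1)·1+(-1)·0+(2)·-1+(-1)·2+(-2)·-2+(-1)·-2 = 0
  [I]: (-1)·-1+(-1)·0+(-1)·1+(2)·1+(-1)·-1+(-2)·1+(-1)·1 = 0
  [L]: (-1)·0+(-1)·1+(-1)·1+(2)·0+(-1)·1+(-2)·-1+(-1)·-1 = 0
⇒ 1 (dimensionless)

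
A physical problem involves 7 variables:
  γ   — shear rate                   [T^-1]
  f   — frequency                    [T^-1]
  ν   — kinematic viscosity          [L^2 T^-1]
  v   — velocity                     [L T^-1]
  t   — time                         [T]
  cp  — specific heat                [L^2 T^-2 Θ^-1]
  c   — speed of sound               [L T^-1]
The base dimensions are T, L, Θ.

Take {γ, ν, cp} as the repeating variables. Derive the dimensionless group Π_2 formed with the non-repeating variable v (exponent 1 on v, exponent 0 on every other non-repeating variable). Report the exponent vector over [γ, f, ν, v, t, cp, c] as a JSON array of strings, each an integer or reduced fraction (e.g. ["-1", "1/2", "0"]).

Write exponents as rows T,L,Θ / cols γ,f,ν,v,t,cp,c:
  T: [-1 -1 -1 -1  1 -2 -1]
  L: [ 0  0  2  1  0  2  1]
  Θ: [ 0  0  0  0  0 -1  0]
RREF → pivots at {γ,ν,cp} ⇒ r = 3
Pivot set = {γ,ν,cp}, free = {f,v,t,c}
RREF:
  r0: [   1    1    0  1/2   -1    0  1/2]
  r1: [   0    0    1  1/2    0    0  1/2]
  r2: [   0    0    0    0    0    1    0]
Fix exponent of v at 1, f at 0, t at 0, c at 0; solve each RREF row for its pivot's exponent:
  r0: exp(γ) + (1/2)·1 = 0 ⇒ exp(γ) = -1/2
  r1: exp(ν) + (1/2)·1 = 0 ⇒ exp(ν) = -1/2
  r2: exp(cp) + (0)·1 = 0 ⇒ exp(cp) = 0
Π_2 = γ^(-1/2) · ν^(-1/2) · v

["-1/2", "0", "-1/2", "1", "0", "0", "0"]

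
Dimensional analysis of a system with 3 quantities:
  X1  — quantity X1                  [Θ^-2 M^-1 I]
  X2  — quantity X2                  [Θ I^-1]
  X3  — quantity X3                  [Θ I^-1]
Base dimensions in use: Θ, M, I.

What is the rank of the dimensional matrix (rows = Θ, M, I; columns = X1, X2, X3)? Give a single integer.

2

Exponent matrix [Θ,M,I] × [X1,X2,X3]:
  Θ: [-2  1  1]
  M: [-1  0  0]
  I: [ 1 -1 -1]
Echelon form has 2 nonzero rows (pivots: X1,X2)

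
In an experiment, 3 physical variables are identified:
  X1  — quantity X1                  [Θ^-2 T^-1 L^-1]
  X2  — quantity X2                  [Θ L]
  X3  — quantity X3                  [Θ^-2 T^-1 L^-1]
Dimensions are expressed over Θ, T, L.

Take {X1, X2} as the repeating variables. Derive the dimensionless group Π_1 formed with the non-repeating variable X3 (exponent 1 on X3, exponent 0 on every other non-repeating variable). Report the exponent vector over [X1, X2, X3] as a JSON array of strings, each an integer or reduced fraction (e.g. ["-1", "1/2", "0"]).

["-1", "0", "1"]

Exponent matrix [Θ,T,L] × [X1,X2,X3]:
  Θ: [-2  1 -2]
  T: [-1  0 -1]
  L: [-1  1 -1]
Row reduction gives pivot columns X1,X2; rank = 2
Pivot set = {X1,X2}, free = {X3}
RREF:
  r0: [   1    0    1]
  r1: [   0    1    0]
  r2: [   0    0    0]
Fix exponent of X3 at 1; solve each RREF row for its pivot's exponent:
  r0: exp(X1) + (1)·1 = 0 ⇒ exp(X1) = -1
  r1: exp(X2) + (0)·1 = 0 ⇒ exp(X2) = 0
Π_1 = X1^-1 · X3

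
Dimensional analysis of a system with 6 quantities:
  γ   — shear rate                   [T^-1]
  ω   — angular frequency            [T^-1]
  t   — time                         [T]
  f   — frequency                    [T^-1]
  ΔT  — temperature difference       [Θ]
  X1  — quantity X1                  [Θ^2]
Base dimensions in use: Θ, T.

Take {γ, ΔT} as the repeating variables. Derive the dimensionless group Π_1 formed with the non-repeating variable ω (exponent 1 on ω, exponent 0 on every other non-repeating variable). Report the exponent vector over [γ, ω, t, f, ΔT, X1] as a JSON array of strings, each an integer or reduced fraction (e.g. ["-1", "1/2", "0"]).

["-1", "1", "0", "0", "0", "0"]

Exponent matrix [Θ,T] × [γ,ω,t,f,ΔT,X1]:
  Θ: [ 0  0  0  0  1  2]
  T: [-1 -1  1 -1  0  0]
Row reduction gives pivot columns γ,ΔT; rank = 2
Pivot set = {γ,ΔT}, free = {ω,t,f,X1}
RREF:
  r0: [   1    1   -1    1    0    0]
  r1: [   0    0    0    0    1    2]
Fix exponent of ω at 1, t at 0, f at 0, X1 at 0; solve each RREF row for its pivot's exponent:
  r0: exp(γ) + (1)·1 = 0 ⇒ exp(γ) = -1
  r1: exp(ΔT) + (0)·1 = 0 ⇒ exp(ΔT) = 0
Π_1 = γ^-1 · ω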